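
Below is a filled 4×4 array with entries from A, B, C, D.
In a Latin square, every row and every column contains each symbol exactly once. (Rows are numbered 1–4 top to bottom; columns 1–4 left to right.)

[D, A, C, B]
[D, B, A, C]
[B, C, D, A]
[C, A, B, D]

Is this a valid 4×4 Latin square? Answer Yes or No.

No

Every row is a permutation, but column 1 contains D twice (at rows 1 and 2).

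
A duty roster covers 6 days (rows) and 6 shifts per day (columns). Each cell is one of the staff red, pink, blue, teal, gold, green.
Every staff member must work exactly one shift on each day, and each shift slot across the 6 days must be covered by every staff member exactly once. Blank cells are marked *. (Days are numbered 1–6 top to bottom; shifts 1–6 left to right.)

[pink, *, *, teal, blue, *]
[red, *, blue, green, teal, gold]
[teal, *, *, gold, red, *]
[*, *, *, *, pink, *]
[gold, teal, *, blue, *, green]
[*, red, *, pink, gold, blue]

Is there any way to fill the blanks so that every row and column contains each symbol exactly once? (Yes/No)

Day 5, shift 5: day 5 together with shift 5 already contain {red, pink, blue, teal, gold, green} — every symbol — so nothing can go there. The grid has no valid completion.

No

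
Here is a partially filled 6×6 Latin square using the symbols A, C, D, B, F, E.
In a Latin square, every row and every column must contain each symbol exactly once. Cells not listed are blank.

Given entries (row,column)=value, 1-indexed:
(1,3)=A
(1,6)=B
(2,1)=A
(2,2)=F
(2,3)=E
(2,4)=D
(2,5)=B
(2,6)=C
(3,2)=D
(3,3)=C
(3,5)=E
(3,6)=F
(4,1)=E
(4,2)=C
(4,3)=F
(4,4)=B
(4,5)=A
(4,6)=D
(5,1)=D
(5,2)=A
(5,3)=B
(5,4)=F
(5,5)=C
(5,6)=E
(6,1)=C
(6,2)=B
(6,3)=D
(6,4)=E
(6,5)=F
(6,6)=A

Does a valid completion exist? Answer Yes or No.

No row or column among the givens repeats a symbol, and propagating forced cells runs into no contradiction.
One valid completion exists (for instance, F E A C D B / A F E D B C / B D C A E F / E C F B A D / D A B F C E / C B D E F A).

Yes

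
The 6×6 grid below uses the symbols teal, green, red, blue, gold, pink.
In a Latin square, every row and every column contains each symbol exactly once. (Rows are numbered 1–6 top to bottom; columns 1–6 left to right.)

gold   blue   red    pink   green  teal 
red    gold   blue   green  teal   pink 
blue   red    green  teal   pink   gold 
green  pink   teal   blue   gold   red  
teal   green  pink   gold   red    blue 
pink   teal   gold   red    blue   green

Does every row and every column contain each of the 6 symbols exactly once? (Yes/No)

Each row is a permutation of the 6 symbols, and so is each column.

Yes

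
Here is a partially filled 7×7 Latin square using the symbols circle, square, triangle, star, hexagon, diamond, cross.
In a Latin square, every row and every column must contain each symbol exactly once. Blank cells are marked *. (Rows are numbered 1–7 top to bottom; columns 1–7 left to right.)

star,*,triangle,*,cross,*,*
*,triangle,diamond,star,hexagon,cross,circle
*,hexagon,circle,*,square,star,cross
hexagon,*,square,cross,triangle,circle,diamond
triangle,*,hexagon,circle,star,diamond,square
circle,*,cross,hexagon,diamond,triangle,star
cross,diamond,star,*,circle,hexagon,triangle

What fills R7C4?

Row 7 already has {circle, triangle, star, hexagon, diamond, cross} and column 4 already has {circle, star, hexagon, cross}, so row 7, column 4 must be square.

square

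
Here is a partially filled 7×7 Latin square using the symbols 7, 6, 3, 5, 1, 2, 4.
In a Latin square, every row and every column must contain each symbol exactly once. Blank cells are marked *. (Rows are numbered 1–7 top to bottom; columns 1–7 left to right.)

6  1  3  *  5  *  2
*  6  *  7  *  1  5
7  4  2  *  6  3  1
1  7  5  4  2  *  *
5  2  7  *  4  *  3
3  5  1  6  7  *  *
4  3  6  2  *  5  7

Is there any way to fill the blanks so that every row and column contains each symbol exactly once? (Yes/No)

No

Row 1, column 4: row 1 together with column 4 already contain {7, 6, 3, 5, 1, 2, 4} — every symbol — so nothing can go there. The grid has no valid completion.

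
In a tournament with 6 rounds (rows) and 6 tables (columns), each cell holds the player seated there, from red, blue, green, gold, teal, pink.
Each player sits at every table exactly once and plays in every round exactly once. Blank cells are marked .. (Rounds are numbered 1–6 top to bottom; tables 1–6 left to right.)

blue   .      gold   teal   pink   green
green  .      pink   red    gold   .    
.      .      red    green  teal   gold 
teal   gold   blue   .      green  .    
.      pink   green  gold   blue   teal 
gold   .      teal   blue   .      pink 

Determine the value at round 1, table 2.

Round 1 already has {blue, green, gold, teal, pink} and table 2 already has {gold, pink}, so round 1, table 2 must be red.

red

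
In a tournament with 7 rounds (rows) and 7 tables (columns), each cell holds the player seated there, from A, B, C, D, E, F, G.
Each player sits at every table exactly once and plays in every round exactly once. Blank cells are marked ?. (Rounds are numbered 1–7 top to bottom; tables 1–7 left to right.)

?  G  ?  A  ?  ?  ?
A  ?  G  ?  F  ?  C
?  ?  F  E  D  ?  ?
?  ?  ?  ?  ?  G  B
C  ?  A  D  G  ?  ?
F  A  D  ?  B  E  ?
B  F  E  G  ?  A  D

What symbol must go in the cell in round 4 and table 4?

F

Round 2, table 4: round 2 has {A, C, F, G} and table 4 has {A, D, E, G}, leaving only B.
Round 2, table 6: round 2 has {A, B, C, F, G} and table 6 has {A, E, G}, leaving only D.
Round 2, table 2: round 2 has {A, B, C, D, F, G} and table 2 has {A, F, G}, leaving only E.
Round 3, table 1: round 3 has {D, E, F} and table 1 has {A, B, C, F}, leaving only G.
Round 3, table 7: round 3 has {D, E, F, G} and table 7 has {B, C, D}, leaving only A.
Round 4, table 3: round 4 has {B, G} and table 3 has {A, D, E, F, G}, leaving only C.
Round 4 already has {B, C, G} and table 4 already has {A, B, D, E, G}, so round 4, table 4 must be F.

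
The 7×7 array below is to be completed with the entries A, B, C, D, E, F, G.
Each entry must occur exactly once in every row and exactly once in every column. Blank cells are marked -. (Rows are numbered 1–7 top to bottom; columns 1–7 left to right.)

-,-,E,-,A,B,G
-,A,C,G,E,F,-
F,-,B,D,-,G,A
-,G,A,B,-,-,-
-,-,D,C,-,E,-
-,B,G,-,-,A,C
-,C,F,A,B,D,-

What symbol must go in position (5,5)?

Row 1, column 4: row 1 has {A, B, E, G} and column 4 has {A, B, C, D, G}, leaving only F.
Row 1, column 2: row 1 has {A, B, E, F, G} and column 2 has {A, B, C, G}, leaving only D.
Row 1, column 1: row 1 has {A, B, D, E, F, G} and column 1 has {F}, leaving only C.
Row 3, column 2: row 3 has {A, B, D, F, G} and column 2 has {A, B, C, D, G}, leaving only E.
Row 3, column 5: row 3 has {A, B, D, E, F, G} and column 5 has {A, B, E}, leaving only C.
Row 4, column 6: row 4 has {A, B, G} and column 6 has {A, B, D, E, F, G}, leaving only C.
Row 5, column 2: row 5 has {C, D, E} and column 2 has {A, B, C, D, E, G}, leaving only F.
Row 5 already has {C, D, E, F} and column 5 already has {A, B, C, E}, so row 5, column 5 must be G.

G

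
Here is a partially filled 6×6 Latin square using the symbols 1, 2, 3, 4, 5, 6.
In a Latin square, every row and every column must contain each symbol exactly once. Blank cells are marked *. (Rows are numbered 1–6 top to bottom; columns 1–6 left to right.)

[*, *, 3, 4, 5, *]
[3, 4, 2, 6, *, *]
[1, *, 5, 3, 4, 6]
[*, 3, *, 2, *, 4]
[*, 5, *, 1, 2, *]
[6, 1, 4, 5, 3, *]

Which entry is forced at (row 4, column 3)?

Row 1, column 1: row 1 has {3, 4, 5} and column 1 has {1, 3, 6}, leaving only 2.
Row 1, column 2: row 1 has {2, 3, 4, 5} and column 2 has {1, 3, 4, 5}, leaving only 6.
Row 1, column 6: row 1 has {2, 3, 4, 5, 6} and column 6 has {4, 6}, leaving only 1.
Row 2, column 5: row 2 has {2, 3, 4, 6} and column 5 has {2, 3, 4, 5}, leaving only 1.
Row 2, column 6: row 2 has {1, 2, 3, 4, 6} and column 6 has {1, 4, 6}, leaving only 5.
Row 3, column 2: row 3 has {1, 3, 4, 5, 6} and column 2 has {1, 3, 4, 5, 6}, leaving only 2.
Row 4, column 1: row 4 has {2, 3, 4} and column 1 has {1, 2, 3, 6}, leaving only 5.
Row 4, column 5: row 4 has {2, 3, 4, 5} and column 5 has {1, 2, 3, 4, 5}, leaving only 6.
Row 4 already has {2, 3, 4, 5, 6} and column 3 already has {2, 3, 4, 5}, so row 4, column 3 must be 1.

1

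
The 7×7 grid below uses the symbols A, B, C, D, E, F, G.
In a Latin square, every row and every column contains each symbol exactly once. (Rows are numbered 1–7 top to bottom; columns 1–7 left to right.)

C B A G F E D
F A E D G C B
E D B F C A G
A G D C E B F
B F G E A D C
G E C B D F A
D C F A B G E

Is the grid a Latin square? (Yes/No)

Yes

Each row is a permutation of the 7 symbols, and so is each column.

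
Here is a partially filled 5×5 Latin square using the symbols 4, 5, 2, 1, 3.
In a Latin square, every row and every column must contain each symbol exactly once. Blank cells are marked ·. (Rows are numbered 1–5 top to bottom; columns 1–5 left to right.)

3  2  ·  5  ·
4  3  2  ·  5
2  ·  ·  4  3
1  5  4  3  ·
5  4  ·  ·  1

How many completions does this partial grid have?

Row 1, column 3: eliminating its row and column leaves {1}.
Row 1, column 5: eliminating its row and column leaves {4}.
Row 2, column 4: eliminating its row and column leaves {1}.
Row 3, column 2: eliminating its row and column leaves {1}.
Row 3, column 3: eliminating its row and column leaves {5, 1}.
Row 4, column 5: eliminating its row and column leaves {2}.
Row 5, column 3: eliminating its row and column leaves {3}.
Row 5, column 4: eliminating its row and column leaves {2}.
Only one assignment across all blanks avoids any row or column repeat, giving 1 completion.

1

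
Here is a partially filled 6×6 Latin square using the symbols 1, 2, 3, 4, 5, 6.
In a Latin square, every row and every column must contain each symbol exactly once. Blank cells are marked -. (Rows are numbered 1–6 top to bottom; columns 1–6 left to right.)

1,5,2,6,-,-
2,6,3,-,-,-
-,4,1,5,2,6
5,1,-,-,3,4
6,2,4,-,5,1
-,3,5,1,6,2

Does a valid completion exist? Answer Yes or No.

No row or column among the givens repeats a symbol, and propagating forced cells runs into no contradiction.
One valid completion exists (for instance, 1 5 2 6 4 3 / 2 6 3 4 1 5 / 3 4 1 5 2 6 / 5 1 6 2 3 4 / 6 2 4 3 5 1 / 4 3 5 1 6 2).

Yes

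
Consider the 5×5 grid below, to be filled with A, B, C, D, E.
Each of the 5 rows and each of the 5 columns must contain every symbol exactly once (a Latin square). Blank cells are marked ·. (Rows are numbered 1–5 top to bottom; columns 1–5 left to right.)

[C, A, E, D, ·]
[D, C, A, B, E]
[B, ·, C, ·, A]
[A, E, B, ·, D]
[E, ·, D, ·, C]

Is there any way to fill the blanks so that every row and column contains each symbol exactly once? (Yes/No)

No row or column among the givens repeats a symbol, and propagating forced cells runs into no contradiction.
One valid completion exists (for instance, C A E D B / D C A B E / B D C E A / A E B C D / E B D A C).

Yes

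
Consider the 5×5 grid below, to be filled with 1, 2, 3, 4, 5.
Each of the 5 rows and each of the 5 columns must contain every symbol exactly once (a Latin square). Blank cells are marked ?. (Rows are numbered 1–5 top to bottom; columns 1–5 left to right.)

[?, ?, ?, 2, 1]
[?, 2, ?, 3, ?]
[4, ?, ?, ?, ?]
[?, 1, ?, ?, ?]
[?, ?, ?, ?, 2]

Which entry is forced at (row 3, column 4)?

1

Row 3, column 4 is narrowed to {1, 5}.
If it were 5, then row 3, column 5 would be left with no valid symbol.
So row 3, column 4 must be 1.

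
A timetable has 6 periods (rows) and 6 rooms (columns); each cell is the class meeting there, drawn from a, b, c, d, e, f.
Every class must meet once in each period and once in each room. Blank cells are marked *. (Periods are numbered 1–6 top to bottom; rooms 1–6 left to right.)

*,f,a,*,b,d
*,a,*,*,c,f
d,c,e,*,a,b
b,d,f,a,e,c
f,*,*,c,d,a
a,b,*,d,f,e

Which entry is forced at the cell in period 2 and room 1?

e

Period 2 already has {a, c, f} and room 1 already has {a, b, d, f}, so period 2, room 1 must be e.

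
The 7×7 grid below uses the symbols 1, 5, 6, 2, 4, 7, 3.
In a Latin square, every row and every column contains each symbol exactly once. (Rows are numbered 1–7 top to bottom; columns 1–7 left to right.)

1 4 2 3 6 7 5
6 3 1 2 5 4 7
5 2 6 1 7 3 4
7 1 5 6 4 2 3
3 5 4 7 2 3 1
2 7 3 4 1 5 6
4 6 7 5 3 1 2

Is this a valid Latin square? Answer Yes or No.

Column 6 contains 3 twice (at rows 3 and 5), so it is not a permutation.

No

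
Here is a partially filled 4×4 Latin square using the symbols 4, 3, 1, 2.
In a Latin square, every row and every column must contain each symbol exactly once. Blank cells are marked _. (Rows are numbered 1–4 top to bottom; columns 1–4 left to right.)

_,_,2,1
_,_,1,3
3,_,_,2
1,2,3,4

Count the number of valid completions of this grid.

Row 1, column 1: eliminating its row and column leaves {4}.
Row 1, column 2: eliminating its row and column leaves {4, 3}.
Row 2, column 1: eliminating its row and column leaves {4, 2}.
Row 2, column 2: eliminating its row and column leaves {4}.
Row 3, column 2: eliminating its row and column leaves {4, 1}.
Row 3, column 3: eliminating its row and column leaves {4}.
Only one assignment across all blanks avoids any row or column repeat, giving 1 completion.

1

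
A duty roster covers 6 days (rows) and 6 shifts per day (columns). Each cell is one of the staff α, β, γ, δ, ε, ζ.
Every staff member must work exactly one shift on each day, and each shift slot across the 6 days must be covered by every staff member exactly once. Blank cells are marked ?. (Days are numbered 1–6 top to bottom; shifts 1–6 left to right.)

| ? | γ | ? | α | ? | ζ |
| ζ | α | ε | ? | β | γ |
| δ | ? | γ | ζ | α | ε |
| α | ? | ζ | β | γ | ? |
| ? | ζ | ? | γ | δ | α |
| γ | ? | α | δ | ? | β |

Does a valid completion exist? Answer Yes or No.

Day 2, shift 4: day 2 together with shift 4 already contain {α, β, γ, δ, ε, ζ} — every symbol — so nothing can go there. The grid has no valid completion.

No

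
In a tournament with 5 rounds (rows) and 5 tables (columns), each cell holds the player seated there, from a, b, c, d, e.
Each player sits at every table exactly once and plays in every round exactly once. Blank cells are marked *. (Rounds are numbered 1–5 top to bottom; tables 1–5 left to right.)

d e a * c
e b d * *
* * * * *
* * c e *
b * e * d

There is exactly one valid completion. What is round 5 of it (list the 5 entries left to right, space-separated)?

b c e a d

Round 1, table 4: round 1 has {a, c, d, e} and table 4 has {e}, leaving only b.
Round 2, table 5: round 2 has {b, d, e} and table 5 has {c, d}, leaving only a.
Round 2, table 4: round 2 has {a, b, d, e} and table 4 has {b, e}, leaving only c.
Round 5, table 4: round 5 has {b, d, e} and table 4 has {b, c, e}, leaving only a.
Round 5, table 2: round 5 has {a, b, d, e} and table 2 has {b, e}, leaving only c.
So round 5 reads: b c e a d.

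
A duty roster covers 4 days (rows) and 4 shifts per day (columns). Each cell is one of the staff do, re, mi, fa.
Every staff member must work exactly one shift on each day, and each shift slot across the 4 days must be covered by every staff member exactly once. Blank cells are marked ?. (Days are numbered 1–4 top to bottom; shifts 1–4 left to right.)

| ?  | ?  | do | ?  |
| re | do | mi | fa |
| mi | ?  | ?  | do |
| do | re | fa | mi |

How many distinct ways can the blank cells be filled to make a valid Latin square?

Day 1, shift 1: eliminating its day and shift leaves {fa}.
Day 1, shift 2: eliminating its day and shift leaves {mi, fa}.
Day 1, shift 4: eliminating its day and shift leaves {re}.
Day 3, shift 2: eliminating its day and shift leaves {fa}.
Day 3, shift 3: eliminating its day and shift leaves {re}.
Only one assignment across all blanks avoids any day or shift repeat, giving 1 completion.

1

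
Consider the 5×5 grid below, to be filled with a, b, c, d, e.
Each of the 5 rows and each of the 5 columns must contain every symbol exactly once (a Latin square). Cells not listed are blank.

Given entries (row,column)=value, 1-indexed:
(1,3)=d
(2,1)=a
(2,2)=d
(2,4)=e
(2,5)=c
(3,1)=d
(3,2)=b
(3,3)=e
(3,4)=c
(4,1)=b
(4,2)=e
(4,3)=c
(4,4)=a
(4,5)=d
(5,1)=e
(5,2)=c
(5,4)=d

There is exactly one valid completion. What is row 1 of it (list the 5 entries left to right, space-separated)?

c a d b e

Row 1, column 1: row 1 has {d} and column 1 has {a, b, d, e}, leaving only c.
Row 1, column 2: row 1 has {c, d} and column 2 has {b, c, d, e}, leaving only a.
Row 1, column 4: row 1 has {a, c, d} and column 4 has {a, c, d, e}, leaving only b.
Row 1, column 5: row 1 has {a, b, c, d} and column 5 has {c, d}, leaving only e.
So row 1 reads: c a d b e.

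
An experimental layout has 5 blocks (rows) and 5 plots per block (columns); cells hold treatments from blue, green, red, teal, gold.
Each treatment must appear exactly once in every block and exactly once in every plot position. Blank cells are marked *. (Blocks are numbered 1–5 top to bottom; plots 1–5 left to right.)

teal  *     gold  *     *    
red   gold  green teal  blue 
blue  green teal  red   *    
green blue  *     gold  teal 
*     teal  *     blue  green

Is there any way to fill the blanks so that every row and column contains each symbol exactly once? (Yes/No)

No

Block 1, plot 2: block 1 has {teal, gold} and plot 2 has {blue, green, teal, gold}, so it must be red.
Now block 1, plot 5: block 1 together with plot 5 already contain {blue, green, red, teal, gold} — every symbol — so nothing can go there. The grid has no valid completion.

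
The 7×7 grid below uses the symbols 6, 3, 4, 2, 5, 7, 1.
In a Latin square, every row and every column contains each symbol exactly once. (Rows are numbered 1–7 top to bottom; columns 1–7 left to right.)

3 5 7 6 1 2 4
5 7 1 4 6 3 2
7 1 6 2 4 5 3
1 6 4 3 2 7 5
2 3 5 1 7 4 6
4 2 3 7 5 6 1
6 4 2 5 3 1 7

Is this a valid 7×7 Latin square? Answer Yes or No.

Yes

Each row is a permutation of the 7 symbols, and so is each column.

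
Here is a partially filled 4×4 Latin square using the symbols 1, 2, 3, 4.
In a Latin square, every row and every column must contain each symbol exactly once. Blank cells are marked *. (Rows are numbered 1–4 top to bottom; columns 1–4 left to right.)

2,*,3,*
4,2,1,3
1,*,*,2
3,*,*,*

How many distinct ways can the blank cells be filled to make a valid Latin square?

Row 1, column 2: eliminating its row and column leaves {1, 4}.
Row 1, column 4: eliminating its row and column leaves {1, 4}.
Row 3, column 2: eliminating its row and column leaves {3, 4}.
Row 3, column 3: eliminating its row and column leaves {4}.
Row 4, column 2: eliminating its row and column leaves {1, 4}.
Row 4, column 3: eliminating its row and column leaves {2, 4}.
Row 4, column 4: eliminating its row and column leaves {1, 4}.
Enumerating the assignments across these blanks that avoid any row or column repeat gives 2 completions.

2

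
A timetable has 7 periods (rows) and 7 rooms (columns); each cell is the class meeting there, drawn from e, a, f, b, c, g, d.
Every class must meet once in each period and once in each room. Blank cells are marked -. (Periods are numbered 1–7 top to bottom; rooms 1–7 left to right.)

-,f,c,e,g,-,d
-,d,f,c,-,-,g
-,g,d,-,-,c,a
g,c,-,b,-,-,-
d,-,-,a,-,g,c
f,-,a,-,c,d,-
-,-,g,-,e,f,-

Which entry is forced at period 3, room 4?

f

Period 3 already has {a, c, g, d} and room 4 already has {e, a, b, c}, so period 3, room 4 must be f.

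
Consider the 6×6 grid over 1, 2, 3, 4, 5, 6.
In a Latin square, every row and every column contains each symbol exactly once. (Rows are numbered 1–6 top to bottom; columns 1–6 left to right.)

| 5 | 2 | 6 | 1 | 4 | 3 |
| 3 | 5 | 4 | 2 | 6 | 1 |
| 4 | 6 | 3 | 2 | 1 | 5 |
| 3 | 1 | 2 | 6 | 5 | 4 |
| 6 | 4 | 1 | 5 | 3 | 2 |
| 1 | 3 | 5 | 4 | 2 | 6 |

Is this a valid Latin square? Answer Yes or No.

Every row is a permutation, but column 1 contains 3 twice (at rows 2 and 4).

No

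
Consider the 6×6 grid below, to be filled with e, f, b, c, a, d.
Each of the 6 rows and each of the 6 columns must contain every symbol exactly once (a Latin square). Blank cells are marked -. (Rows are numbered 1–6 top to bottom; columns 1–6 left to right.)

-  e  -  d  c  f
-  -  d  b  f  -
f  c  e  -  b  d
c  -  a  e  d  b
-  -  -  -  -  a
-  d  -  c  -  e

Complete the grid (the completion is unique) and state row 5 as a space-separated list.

d b c f e a

Row 5, column 4: row 5 has {a} and column 4 has {e, b, c, d}, leaving only f.
Row 5, column 2: row 5 has {f, a} and column 2 has {e, c, d}, leaving only b.
Row 5, column 3: row 5 has {f, b, a} and column 3 has {e, a, d}, leaving only c.
Row 5, column 5: row 5 has {f, b, c, a} and column 5 has {f, b, c, d}, leaving only e.
Row 5, column 1: row 5 has {e, f, b, c, a} and column 1 has {f, c}, leaving only d.
So row 5 reads: d b c f e a.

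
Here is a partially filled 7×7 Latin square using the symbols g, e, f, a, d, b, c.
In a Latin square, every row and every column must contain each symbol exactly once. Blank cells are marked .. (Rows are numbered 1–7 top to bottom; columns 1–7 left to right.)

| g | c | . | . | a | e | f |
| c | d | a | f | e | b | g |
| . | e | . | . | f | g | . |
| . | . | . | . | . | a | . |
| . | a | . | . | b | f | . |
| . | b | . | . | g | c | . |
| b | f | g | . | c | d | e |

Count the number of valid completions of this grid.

Row 1, column 3: eliminating its row and column leaves {d, b}.
Row 1, column 4: eliminating its row and column leaves {d, b}.
Row 3, column 1: eliminating its row and column leaves {a, d}.
Row 3, column 3: eliminating its row and column leaves {d, b, c}.
Row 3, column 4: eliminating its row and column leaves {a, d, b, c}.
Row 3, column 7: eliminating its row and column leaves {a, d, b, c}.
Row 4, column 1: eliminating its row and column leaves {e, f, d}.
Row 4, column 2: eliminating its row and column leaves {g}.
Row 4, column 3: eliminating its row and column leaves {e, f, d, b, c}.
Row 4, column 4: eliminating its row and column leaves {g, e, d, b, c}.
Row 4, column 5: eliminating its row and column leaves {d}.
Row 4, column 7: eliminating its row and column leaves {d, b, c}.
Row 5, column 1: eliminating its row and column leaves {e, d}.
Row 5, column 3: eliminating its row and column leaves {e, d, c}.
Row 5, column 4: eliminating its row and column leaves {g, e, d, c}.
Row 5, column 7: eliminating its row and column leaves {d, c}.
Row 6, column 1: eliminating its row and column leaves {e, f, a, d}.
Row 6, column 3: eliminating its row and column leaves {e, f, d}.
Row 6, column 4: eliminating its row and column leaves {e, a, d}.
Row 6, column 7: eliminating its row and column leaves {a, d}.
Row 7, column 4: eliminating its row and column leaves {a}.
Enumerating the assignments across these blanks that avoid any row or column repeat gives 7 completions.

7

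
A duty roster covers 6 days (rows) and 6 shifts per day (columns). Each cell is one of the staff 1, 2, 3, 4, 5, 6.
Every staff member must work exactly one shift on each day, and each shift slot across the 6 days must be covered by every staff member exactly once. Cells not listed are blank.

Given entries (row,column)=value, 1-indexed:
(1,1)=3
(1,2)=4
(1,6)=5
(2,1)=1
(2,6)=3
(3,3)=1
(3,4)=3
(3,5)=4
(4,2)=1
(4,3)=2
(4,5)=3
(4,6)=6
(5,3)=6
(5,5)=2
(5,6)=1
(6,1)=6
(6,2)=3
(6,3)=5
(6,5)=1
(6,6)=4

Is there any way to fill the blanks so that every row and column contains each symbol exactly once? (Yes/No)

No

Day 1, shift 3: day 1 together with shift 3 already contain {1, 2, 3, 4, 5, 6} — every symbol — so nothing can go there. The grid has no valid completion.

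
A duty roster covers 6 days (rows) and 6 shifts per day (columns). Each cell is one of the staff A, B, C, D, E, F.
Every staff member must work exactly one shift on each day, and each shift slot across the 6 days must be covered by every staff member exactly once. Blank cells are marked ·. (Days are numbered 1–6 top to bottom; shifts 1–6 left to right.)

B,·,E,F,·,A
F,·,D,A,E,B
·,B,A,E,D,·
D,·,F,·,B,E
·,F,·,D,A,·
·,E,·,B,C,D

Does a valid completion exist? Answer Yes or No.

Day 1, shift 5: day 1 together with shift 5 already contain {A, B, C, D, E, F} — every symbol — so nothing can go there. The grid has no valid completion.

No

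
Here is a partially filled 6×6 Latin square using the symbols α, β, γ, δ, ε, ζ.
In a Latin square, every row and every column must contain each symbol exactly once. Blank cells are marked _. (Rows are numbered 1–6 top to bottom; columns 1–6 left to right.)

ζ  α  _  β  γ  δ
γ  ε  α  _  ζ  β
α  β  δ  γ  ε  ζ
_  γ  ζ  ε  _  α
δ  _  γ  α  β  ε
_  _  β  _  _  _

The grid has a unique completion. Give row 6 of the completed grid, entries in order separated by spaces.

Row 6, column 1: row 6 has {β} and column 1 has {α, γ, δ, ζ}, leaving only ε.
Row 6, column 6: row 6 has {β, ε} and column 6 has {α, β, δ, ε, ζ}, leaving only γ.
Row 1, column 3: row 1 has {α, β, γ, δ, ζ} and column 3 has {α, β, γ, δ, ζ}, leaving only ε.
Row 2, column 4: row 2 has {α, β, γ, ε, ζ} and column 4 has {α, β, γ, ε}, leaving only δ.
Row 6, column 4: row 6 has {β, γ, ε} and column 4 has {α, β, γ, δ, ε}, leaving only ζ.
Row 6, column 2: row 6 has {β, γ, ε, ζ} and column 2 has {α, β, γ, ε}, leaving only δ.
Row 6, column 5: row 6 has {β, γ, δ, ε, ζ} and column 5 has {β, γ, ε, ζ}, leaving only α.
So row 6 reads: ε δ β ζ α γ.

ε δ β ζ α γ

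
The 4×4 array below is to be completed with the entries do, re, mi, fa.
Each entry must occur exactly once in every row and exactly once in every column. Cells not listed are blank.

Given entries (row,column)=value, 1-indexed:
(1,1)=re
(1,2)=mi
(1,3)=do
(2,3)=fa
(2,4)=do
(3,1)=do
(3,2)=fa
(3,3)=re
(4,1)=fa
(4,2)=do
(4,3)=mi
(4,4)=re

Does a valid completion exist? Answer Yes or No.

Yes

No row or column among the givens repeats a symbol, and propagating forced cells runs into no contradiction.
One valid completion exists (for instance, re mi do fa / mi re fa do / do fa re mi / fa do mi re).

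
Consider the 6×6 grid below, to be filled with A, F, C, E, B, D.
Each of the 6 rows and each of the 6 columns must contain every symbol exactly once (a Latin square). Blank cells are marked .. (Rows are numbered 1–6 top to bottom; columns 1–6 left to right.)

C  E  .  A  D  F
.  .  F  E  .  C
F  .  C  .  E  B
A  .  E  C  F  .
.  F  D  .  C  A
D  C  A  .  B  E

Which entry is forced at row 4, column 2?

B

Row 1, column 3: row 1 has {A, F, C, E, D} and column 3 has {A, F, C, E, D}, leaving only B.
Row 2, column 1: row 2 has {F, C, E} and column 1 has {A, F, C, D}, leaving only B.
Row 2, column 5: row 2 has {F, C, E, B} and column 5 has {F, C, E, B, D}, leaving only A.
Row 2, column 2: row 2 has {A, F, C, E, B} and column 2 has {F, C, E}, leaving only D.
Row 4 already has {A, F, C, E} and column 2 already has {F, C, E, D}, so row 4, column 2 must be B.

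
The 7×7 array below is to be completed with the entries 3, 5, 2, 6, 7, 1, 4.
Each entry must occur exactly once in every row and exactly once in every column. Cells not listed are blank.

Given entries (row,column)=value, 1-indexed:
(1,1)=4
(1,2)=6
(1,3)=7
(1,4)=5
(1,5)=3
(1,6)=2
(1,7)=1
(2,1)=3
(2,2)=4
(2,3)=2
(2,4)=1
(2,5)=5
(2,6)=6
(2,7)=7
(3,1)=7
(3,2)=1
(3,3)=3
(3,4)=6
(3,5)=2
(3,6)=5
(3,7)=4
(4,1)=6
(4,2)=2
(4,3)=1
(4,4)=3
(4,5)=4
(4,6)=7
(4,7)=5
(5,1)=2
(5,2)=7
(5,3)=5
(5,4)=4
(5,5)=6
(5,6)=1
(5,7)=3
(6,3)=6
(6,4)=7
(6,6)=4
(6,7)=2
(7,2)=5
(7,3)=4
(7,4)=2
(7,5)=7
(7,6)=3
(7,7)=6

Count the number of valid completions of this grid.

1

Row 6, column 1: eliminating its row and column leaves {5, 1}.
Row 6, column 2: eliminating its row and column leaves {3}.
Row 6, column 5: eliminating its row and column leaves {1}.
Row 7, column 1: eliminating its row and column leaves {1}.
Only one assignment across all blanks avoids any row or column repeat, giving 1 completion.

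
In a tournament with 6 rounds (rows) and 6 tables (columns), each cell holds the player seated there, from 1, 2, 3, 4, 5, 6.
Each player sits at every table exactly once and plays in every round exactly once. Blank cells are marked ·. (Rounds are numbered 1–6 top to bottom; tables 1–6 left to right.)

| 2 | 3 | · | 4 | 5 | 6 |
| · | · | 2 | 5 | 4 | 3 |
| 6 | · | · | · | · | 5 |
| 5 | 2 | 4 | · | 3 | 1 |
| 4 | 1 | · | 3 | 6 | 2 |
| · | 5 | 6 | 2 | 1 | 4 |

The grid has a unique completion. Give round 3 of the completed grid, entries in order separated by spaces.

Round 3, table 2: round 3 has {5, 6} and table 2 has {1, 2, 3, 5}, leaving only 4.
Round 3, table 4: round 3 has {4, 5, 6} and table 4 has {2, 3, 4, 5}, leaving only 1.
Round 3, table 3: round 3 has {1, 4, 5, 6} and table 3 has {2, 4, 6}, leaving only 3.
Round 3, table 5: round 3 has {1, 3, 4, 5, 6} and table 5 has {1, 3, 4, 5, 6}, leaving only 2.
So round 3 reads: 6 4 3 1 2 5.

6 4 3 1 2 5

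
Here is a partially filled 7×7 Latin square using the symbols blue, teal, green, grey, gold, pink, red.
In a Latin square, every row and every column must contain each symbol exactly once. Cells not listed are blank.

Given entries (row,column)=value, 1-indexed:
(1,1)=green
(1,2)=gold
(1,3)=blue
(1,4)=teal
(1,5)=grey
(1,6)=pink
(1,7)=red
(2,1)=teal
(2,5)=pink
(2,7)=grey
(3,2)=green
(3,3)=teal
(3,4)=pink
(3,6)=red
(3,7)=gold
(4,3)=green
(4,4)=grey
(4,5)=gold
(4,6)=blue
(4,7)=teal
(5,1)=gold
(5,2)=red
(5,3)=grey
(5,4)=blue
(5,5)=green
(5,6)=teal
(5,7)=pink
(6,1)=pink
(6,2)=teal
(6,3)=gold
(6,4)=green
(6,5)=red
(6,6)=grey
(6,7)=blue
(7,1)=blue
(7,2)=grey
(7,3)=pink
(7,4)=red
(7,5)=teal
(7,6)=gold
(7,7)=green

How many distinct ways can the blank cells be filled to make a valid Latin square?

1

Row 2, column 2: eliminating its row and column leaves {blue}.
Row 2, column 3: eliminating its row and column leaves {red}.
Row 2, column 4: eliminating its row and column leaves {gold}.
Row 2, column 6: eliminating its row and column leaves {green}.
Row 3, column 1: eliminating its row and column leaves {grey}.
Row 3, column 5: eliminating its row and column leaves {blue}.
Row 4, column 1: eliminating its row and column leaves {red}.
Row 4, column 2: eliminating its row and column leaves {pink}.
Only one assignment across all blanks avoids any row or column repeat, giving 1 completion.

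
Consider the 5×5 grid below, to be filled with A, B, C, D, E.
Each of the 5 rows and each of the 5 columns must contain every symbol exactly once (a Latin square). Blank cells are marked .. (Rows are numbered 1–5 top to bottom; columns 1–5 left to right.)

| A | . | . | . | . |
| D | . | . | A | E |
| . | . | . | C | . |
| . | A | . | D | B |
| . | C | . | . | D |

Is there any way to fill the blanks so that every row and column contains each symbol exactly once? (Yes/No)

No row or column among the givens repeats a symbol, and propagating forced cells runs into no contradiction.
One valid completion exists (for instance, A D B E C / D B C A E / B E D C A / C A E D B / E C A B D).

Yes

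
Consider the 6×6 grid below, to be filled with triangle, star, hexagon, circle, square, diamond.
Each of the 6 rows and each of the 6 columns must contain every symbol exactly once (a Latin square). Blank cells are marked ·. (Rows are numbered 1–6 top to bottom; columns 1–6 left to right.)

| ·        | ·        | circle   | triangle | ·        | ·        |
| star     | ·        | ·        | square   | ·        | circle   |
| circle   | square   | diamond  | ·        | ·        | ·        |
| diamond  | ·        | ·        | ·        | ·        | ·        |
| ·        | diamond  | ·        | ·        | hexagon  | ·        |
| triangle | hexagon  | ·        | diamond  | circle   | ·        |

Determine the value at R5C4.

circle

Row 1, column 2: row 1 has {triangle, circle} and column 2 has {hexagon, square, diamond}, leaving only star.
Row 2, column 2: row 2 has {star, circle, square} and column 2 has {star, hexagon, square, diamond}, leaving only triangle.
Row 2, column 3: row 2 has {triangle, star, circle, square} and column 3 has {circle, diamond}, leaving only hexagon.
Row 2, column 5: row 2 has {triangle, star, hexagon, circle, square} and column 5 has {hexagon, circle}, leaving only diamond.
Row 1, column 5: row 1 has {triangle, star, circle} and column 5 has {hexagon, circle, diamond}, leaving only square.
Row 1, column 1: row 1 has {triangle, star, circle, square} and column 1 has {triangle, star, circle, diamond}, leaving only hexagon.
Row 1, column 6: row 1 has {triangle, star, hexagon, circle, square} and column 6 has {circle}, leaving only diamond.
Row 4, column 2: row 4 has {diamond} and column 2 has {triangle, star, hexagon, square, diamond}, leaving only circle.
Row 5, column 1: row 5 has {hexagon, diamond} and column 1 has {triangle, star, hexagon, circle, diamond}, leaving only square.
Row 5, column 4 is narrowed to {star, circle}.
If it were star, then row 4, column 4 would be left with no valid symbol.
So row 5, column 4 must be circle.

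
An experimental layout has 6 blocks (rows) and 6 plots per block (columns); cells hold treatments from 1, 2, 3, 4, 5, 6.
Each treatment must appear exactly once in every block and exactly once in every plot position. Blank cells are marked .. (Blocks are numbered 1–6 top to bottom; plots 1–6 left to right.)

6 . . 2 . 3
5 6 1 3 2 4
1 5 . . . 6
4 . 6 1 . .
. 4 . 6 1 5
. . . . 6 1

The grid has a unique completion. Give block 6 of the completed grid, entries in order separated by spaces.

3 2 4 5 6 1

Block 1, plot 2: block 1 has {2, 3, 6} and plot 2 has {4, 5, 6}, leaving only 1.
Block 3, plot 4: block 3 has {1, 5, 6} and plot 4 has {1, 2, 3, 6}, leaving only 4.
Block 6, plot 4: block 6 has {1, 6} and plot 4 has {1, 2, 3, 4, 6}, leaving only 5.
Block 3, plot 5: block 3 has {1, 4, 5, 6} and plot 5 has {1, 2, 6}, leaving only 3.
Block 3, plot 3: block 3 has {1, 3, 4, 5, 6} and plot 3 has {1, 6}, leaving only 2.
Block 4, plot 5: block 4 has {1, 4, 6} and plot 5 has {1, 2, 3, 6}, leaving only 5.
Block 1, plot 5: block 1 has {1, 2, 3, 6} and plot 5 has {1, 2, 3, 5, 6}, leaving only 4.
Block 1, plot 3: block 1 has {1, 2, 3, 4, 6} and plot 3 has {1, 2, 6}, leaving only 5.
Block 4, plot 6: block 4 has {1, 4, 5, 6} and plot 6 has {1, 3, 4, 5, 6}, leaving only 2.
Block 4, plot 2: block 4 has {1, 2, 4, 5, 6} and plot 2 has {1, 4, 5, 6}, leaving only 3.
Block 6, plot 2: block 6 has {1, 5, 6} and plot 2 has {1, 3, 4, 5, 6}, leaving only 2.
Block 6, plot 1: block 6 has {1, 2, 5, 6} and plot 1 has {1, 4, 5, 6}, leaving only 3.
Block 6, plot 3: block 6 has {1, 2, 3, 5, 6} and plot 3 has {1, 2, 5, 6}, leaving only 4.
So block 6 reads: 3 2 4 5 6 1.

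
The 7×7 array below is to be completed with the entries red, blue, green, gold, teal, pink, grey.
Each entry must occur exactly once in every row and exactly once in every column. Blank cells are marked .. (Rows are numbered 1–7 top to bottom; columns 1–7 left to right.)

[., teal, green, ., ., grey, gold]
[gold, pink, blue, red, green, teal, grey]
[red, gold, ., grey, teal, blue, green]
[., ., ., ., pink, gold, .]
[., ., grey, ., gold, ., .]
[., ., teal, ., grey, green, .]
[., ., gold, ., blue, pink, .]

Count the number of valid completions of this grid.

Row 1, column 1: eliminating its row and column leaves {blue, pink}.
Row 1, column 4: eliminating its row and column leaves {blue, pink}.
Row 1, column 5: eliminating its row and column leaves {red}.
Row 3, column 3: eliminating its row and column leaves {pink}.
Row 4, column 1: eliminating its row and column leaves {blue, green, teal, grey}.
Row 4, column 2: eliminating its row and column leaves {red, blue, green, grey}.
Row 4, column 3: eliminating its row and column leaves {red}.
Row 4, column 4: eliminating its row and column leaves {blue, green, teal}.
Row 4, column 7: eliminating its row and column leaves {red, blue, teal}.
Row 5, column 1: eliminating its row and column leaves {blue, green, teal, pink}.
Row 5, column 2: eliminating its row and column leaves {red, blue, green}.
Row 5, column 4: eliminating its row and column leaves {blue, green, teal, pink}.
Row 5, column 6: eliminating its row and column leaves {red}.
Row 5, column 7: eliminating its row and column leaves {red, blue, teal, pink}.
Row 6, column 1: eliminating its row and column leaves {blue, pink}.
Row 6, column 2: eliminating its row and column leaves {red, blue}.
Row 6, column 4: eliminating its row and column leaves {blue, gold, pink}.
Row 6, column 7: eliminating its row and column leaves {red, blue, pink}.
Row 7, column 1: eliminating its row and column leaves {green, teal, grey}.
Row 7, column 2: eliminating its row and column leaves {red, green, grey}.
Row 7, column 4: eliminating its row and column leaves {green, teal}.
Row 7, column 7: eliminating its row and column leaves {red, teal}.
Enumerating the assignments across these blanks that avoid any row or column repeat gives 8 completions.

8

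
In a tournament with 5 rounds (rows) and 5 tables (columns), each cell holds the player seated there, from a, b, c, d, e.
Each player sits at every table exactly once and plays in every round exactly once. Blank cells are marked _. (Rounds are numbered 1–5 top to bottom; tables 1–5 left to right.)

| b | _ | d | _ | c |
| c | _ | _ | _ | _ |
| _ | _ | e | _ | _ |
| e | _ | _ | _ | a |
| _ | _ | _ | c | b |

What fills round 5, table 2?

Round 3, table 5: round 3 has {e} and table 5 has {a, b, c}, leaving only d.
Round 2, table 5: round 2 has {c} and table 5 has {a, b, c, d}, leaving only e.
Round 3, table 1: round 3 has {d, e} and table 1 has {b, c, e}, leaving only a.
Round 3, table 4: round 3 has {a, d, e} and table 4 has {c}, leaving only b.
Round 3, table 2: round 3 has {a, b, d, e} and table 2 has {}, leaving only c.
Round 4, table 4: round 4 has {a, e} and table 4 has {b, c}, leaving only d.
Round 2, table 4: round 2 has {c, e} and table 4 has {b, c, d}, leaving only a.
Round 1, table 4: round 1 has {b, c, d} and table 4 has {a, b, c, d}, leaving only e.
Round 1, table 2: round 1 has {b, c, d, e} and table 2 has {c}, leaving only a.
Round 2, table 3: round 2 has {a, c, e} and table 3 has {d, e}, leaving only b.
Round 2, table 2: round 2 has {a, b, c, e} and table 2 has {a, c}, leaving only d.
Round 5 already has {b, c} and table 2 already has {a, c, d}, so round 5, table 2 must be e.

e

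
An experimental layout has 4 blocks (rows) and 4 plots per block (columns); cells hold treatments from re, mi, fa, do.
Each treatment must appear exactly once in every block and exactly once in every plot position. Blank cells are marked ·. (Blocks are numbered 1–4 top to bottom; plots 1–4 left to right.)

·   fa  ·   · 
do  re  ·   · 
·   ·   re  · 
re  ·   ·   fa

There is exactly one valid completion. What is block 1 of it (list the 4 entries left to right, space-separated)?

Block 1, plot 1: block 1 has {fa} and plot 1 has {re, do}, leaving only mi.
Block 1, plot 3: block 1 has {mi, fa} and plot 3 has {re}, leaving only do.
Block 1, plot 4: block 1 has {mi, fa, do} and plot 4 has {fa}, leaving only re.
So block 1 reads: mi fa do re.

mi fa do re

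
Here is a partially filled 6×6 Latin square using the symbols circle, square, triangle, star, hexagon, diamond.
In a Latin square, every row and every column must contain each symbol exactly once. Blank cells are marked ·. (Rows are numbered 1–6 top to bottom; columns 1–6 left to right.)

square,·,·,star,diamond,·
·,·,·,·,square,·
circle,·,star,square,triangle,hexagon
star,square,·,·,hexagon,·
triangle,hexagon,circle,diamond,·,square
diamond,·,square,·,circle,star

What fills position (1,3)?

hexagon

Row 2, column 1: row 2 has {square} and column 1 has {circle, square, triangle, star, diamond}, leaving only hexagon.
Row 3, column 2: row 3 has {circle, square, triangle, star, hexagon} and column 2 has {square, hexagon}, leaving only diamond.
Row 5, column 5: row 5 has {circle, square, triangle, hexagon, diamond} and column 5 has {circle, square, triangle, hexagon, diamond}, leaving only star.
Row 6, column 2: row 6 has {circle, square, star, diamond} and column 2 has {square, hexagon, diamond}, leaving only triangle.
Row 1, column 2: row 1 has {square, star, diamond} and column 2 has {square, triangle, hexagon, diamond}, leaving only circle.
Row 1, column 6: row 1 has {circle, square, star, diamond} and column 6 has {square, star, hexagon}, leaving only triangle.
Row 1 already has {circle, square, triangle, star, diamond} and column 3 already has {circle, square, star}, so row 1, column 3 must be hexagon.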